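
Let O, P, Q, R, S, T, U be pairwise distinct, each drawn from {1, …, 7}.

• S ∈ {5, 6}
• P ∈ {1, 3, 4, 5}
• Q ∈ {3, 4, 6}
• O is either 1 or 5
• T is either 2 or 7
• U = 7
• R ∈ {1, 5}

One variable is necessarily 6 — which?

U has just one choice, so U = 7. Eliminate 7 elsewhere: T.
T's domain is down to {2}, so T = 2.
The 2 variables O and R are confined to {1, 5}, which locks those values in; drop them from P, S.
So 6 goes to S.

S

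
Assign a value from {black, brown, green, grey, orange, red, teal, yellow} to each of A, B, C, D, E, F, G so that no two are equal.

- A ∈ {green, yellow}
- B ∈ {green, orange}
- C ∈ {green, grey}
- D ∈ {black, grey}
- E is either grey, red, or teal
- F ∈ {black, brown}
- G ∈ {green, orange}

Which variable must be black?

D

B and G between them cover only {green, orange} — a naked pair. Remove those values from A, C.
A has just one choice, so A = yellow.
That leaves C = grey. Strike grey from D, E.
So black goes to D.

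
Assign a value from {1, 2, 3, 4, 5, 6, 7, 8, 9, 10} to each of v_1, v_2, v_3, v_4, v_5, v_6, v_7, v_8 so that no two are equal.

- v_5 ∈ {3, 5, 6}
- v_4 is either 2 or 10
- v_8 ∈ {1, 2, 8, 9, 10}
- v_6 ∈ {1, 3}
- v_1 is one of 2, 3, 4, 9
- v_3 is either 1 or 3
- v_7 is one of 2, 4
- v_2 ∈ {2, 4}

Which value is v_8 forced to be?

v_2 and v_7 share exactly the 2 values {2, 4}; by pigeonhole those values go to them, so strike 2, 4 from v_1, v_4, v_8.
v_4 must be 10 (only option left). Remove 10 from v_8.
v_3 and v_6 between them cover only {1, 3} — a naked pair. Remove those values from v_1, v_5, v_8.
v_1 has just one choice, so v_1 = 9. Strike 9 from v_8.
So v_8 = 8.

8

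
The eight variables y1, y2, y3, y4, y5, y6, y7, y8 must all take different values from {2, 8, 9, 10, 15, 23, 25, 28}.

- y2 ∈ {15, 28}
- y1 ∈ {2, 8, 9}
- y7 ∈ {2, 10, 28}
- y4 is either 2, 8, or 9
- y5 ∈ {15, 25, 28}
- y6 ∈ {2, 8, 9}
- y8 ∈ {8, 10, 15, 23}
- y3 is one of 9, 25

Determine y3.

The 8 variables draw from only 8 values {2, 8, 9, 10, 15, 23, 25, 28}, so each is used; only y8 can be 23, hence y8 = 23.
Among the 7 still-open variables, 10 fits only y7 (and all 7 values in {2, 8, 9, 10, 15, 25, 28} must be used), so y7 = 10.
y1, y4, y6 between them cover only {2, 8, 9} — a naked triple. Remove those values from y3.
So y3 = 25.

25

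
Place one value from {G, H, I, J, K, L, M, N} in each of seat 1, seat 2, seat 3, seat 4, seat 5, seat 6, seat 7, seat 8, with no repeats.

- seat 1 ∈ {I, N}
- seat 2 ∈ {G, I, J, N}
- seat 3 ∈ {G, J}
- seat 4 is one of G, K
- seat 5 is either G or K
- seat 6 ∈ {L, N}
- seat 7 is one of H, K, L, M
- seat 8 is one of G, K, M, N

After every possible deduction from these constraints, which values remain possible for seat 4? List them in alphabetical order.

G, K

The 8 variables draw from only 8 values {G, H, I, J, K, L, M, N}, so each is used; only seat 7 can be H, hence seat 7 = H.
The 7 still-open variables draw from only 7 values {G, I, J, K, L, M, N}, so each is used; only seat 6 can be L, hence seat 6 = L.
Among the 6 still-open variables, M fits only seat 8 (and all 6 values in {G, I, J, K, M, N} must be used), so seat 8 = M.
seat 4 and seat 5 share exactly the 2 values {G, K}; by pigeonhole those values go to them, so strike G, K from seat 2, seat 3.
seat 3 must be J (only option left). Strike J from seat 2.
No further eliminations apply; seat 4 can still be any of G, K.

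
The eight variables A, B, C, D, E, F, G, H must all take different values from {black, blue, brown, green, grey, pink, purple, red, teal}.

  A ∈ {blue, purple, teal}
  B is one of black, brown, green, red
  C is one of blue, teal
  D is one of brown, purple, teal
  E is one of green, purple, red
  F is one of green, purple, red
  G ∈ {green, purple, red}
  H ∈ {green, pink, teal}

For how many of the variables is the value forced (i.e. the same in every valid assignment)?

3

The 8 variables together cover exactly {black, blue, brown, green, pink, purple, red, teal} — 8 values for 8 variables — and black appears only in B's list, so B = black.
The 7 still-open variables together cover exactly {blue, brown, green, pink, purple, red, teal} — 7 values for 7 variables — and brown appears only in D's list, so D = brown.
The 6 still-open variables together cover exactly {blue, green, pink, purple, red, teal} — 6 values for 6 variables — and pink appears only in H's list, so H = pink.
E, F, G between them cover only {green, purple, red} — a naked triple. Remove those values from A.
Determined: B=black, D=brown, H=pink. The other variables each still have more than one consistent value. That makes 3.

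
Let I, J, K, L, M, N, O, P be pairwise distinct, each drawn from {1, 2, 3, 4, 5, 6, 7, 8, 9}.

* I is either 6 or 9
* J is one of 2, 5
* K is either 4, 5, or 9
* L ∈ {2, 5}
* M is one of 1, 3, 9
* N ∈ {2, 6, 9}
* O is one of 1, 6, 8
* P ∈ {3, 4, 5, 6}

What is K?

4

The 8 variables draw from only 8 values {1, 2, 3, 4, 5, 6, 8, 9}, so each is used; only O can be 8, hence O = 8.
The 7 still-open variables draw from only 7 values {1, 2, 3, 4, 5, 6, 9}, so each is used; only M can be 1, hence M = 1.
The 6 still-open variables together cover exactly {2, 3, 4, 5, 6, 9} — 6 values for 6 variables — and 3 appears only in P's list, so P = 3.
The 5 still-open variables draw from only 5 values {2, 4, 5, 6, 9}, so each is used; only K can be 4, hence K = 4.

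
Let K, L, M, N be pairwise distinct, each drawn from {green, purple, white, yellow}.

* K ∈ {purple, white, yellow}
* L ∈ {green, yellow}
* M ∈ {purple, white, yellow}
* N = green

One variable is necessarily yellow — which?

N must be green (only option left). Strike green from L.
So yellow goes to L.

L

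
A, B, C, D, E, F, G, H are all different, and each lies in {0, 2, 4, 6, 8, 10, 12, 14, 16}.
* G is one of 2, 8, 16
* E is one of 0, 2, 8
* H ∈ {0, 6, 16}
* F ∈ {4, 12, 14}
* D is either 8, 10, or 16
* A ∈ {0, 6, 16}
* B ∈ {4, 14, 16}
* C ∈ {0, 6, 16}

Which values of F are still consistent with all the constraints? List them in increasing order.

A, C, H between them cover only {0, 6, 16} — a naked triple. Remove those values from B, D, E, G.
E and G between them cover only {2, 8} — a naked pair. Remove those values from D.
D must be 10 (only option left).
No further eliminations apply; F can still be any of 4, 12, 14.

4, 12, 14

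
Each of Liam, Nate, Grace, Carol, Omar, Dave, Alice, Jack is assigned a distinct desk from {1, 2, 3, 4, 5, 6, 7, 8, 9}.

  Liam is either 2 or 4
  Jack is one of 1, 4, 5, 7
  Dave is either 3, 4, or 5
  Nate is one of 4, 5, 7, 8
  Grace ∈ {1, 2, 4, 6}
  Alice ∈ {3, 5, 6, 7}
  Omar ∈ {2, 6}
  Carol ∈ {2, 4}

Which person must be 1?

The 8 variables draw from only 8 values {1, 2, 3, 4, 5, 6, 7, 8}, so each is used; only Nate can be 8, hence Nate = 8.
Liam and Carol between them cover only {2, 4} — a naked pair. Remove those values from Grace, Omar, Dave, Jack.
That leaves Omar = 6. Eliminate 6 elsewhere: Grace, Alice.
So 1 goes to Grace.

Grace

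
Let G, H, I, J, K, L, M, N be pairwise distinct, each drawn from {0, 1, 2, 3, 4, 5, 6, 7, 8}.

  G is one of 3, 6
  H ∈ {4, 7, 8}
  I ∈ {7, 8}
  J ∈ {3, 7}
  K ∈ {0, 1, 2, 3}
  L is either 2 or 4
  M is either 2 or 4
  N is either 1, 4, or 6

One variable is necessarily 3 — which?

J

The 8 variables together cover exactly {0, 1, 2, 3, 4, 6, 7, 8} — 8 values for 8 variables — and 0 appears only in K's list, so K = 0.
The 7 still-open variables together cover exactly {1, 2, 3, 4, 6, 7, 8} — 7 values for 7 variables — and 1 appears only in N's list, so N = 1.
Among the 6 still-open variables, 6 fits only G (and all 6 values in {2, 3, 4, 6, 7, 8} must be used), so G = 6.
The 5 still-open variables together cover exactly {2, 3, 4, 7, 8} — 5 values for 5 variables — and 3 appears only in J's list, so J = 3.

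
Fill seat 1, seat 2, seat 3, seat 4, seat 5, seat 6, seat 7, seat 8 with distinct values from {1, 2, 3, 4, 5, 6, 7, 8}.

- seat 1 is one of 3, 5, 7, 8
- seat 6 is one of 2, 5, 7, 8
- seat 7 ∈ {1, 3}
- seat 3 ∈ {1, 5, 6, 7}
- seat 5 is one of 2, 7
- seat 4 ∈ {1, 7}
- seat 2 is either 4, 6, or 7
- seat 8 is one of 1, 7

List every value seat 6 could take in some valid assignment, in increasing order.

5, 8

The 8 variables together cover exactly {1, 2, 3, 4, 5, 6, 7, 8} — 8 values for 8 variables — and 4 appears only in seat 2's list, so seat 2 = 4.
Among the 7 still-open variables, 6 fits only seat 3 (and all 7 values in {1, 2, 3, 5, 6, 7, 8} must be used), so seat 3 = 6.
seat 4 and seat 8 share exactly the 2 values {1, 7}; by pigeonhole those values go to them, so strike 1, 7 from seat 1, seat 5, seat 6, seat 7.
seat 5 must be 2 (only option left). Remove 2 from seat 6.
seat 7 has just one choice, so seat 7 = 3. Strike 3 from seat 1.
No further eliminations apply; seat 6 can still be any of 5, 8.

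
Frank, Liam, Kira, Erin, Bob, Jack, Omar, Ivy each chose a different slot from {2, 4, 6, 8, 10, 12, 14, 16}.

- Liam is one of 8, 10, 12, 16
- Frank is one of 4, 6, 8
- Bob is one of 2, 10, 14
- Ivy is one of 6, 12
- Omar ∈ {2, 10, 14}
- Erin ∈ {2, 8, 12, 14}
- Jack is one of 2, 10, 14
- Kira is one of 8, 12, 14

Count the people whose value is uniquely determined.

Among the 8 variables, 4 fits only Frank (and all 8 values in {2, 4, 6, 8, 10, 12, 14, 16} must be used), so Frank = 4.
Among the 7 still-open variables, 6 fits only Ivy (and all 7 values in {2, 6, 8, 10, 12, 14, 16} must be used), so Ivy = 6.
The 6 still-open variables draw from only 6 values {2, 8, 10, 12, 14, 16}, so each is used; only Liam can be 16, hence Liam = 16.
The 3 variables Bob, Jack, Omar are confined to {2, 10, 14}, which locks those values in; drop them from Kira, Erin.
Determined: Frank=4, Liam=16, Ivy=6. The other people each still have more than one consistent value. That makes 3.

3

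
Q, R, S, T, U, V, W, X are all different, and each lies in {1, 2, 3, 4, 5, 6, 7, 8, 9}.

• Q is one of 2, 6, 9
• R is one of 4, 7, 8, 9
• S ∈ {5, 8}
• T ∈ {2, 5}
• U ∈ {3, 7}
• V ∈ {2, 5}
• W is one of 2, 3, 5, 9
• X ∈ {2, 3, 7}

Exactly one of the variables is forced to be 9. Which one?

W

The 8 variables draw from only 8 values {2, 3, 4, 5, 6, 7, 8, 9}, so each is used; only R can be 4, hence R = 4.
The 7 still-open variables together cover exactly {2, 3, 5, 6, 7, 8, 9} — 7 values for 7 variables — and 6 appears only in Q's list, so Q = 6.
Among the 6 still-open variables, 8 fits only S (and all 6 values in {2, 3, 5, 7, 8, 9} must be used), so S = 8.
The 5 still-open variables draw from only 5 values {2, 3, 5, 7, 9}, so each is used; only W can be 9, hence W = 9.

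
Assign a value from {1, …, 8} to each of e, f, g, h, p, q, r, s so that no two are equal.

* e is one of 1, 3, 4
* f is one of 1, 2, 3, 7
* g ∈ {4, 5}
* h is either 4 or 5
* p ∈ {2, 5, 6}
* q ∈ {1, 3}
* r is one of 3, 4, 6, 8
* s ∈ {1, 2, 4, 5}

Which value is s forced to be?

2

The 8 variables draw from only 8 values {1, 2, 3, 4, 5, 6, 7, 8}, so each is used; only f can be 7, hence f = 7.
Among the 7 still-open variables, 8 fits only r (and all 7 values in {1, 2, 3, 4, 5, 6, 8} must be used), so r = 8.
The 6 still-open variables together cover exactly {1, 2, 3, 4, 5, 6} — 6 values for 6 variables — and 6 appears only in p's list, so p = 6.
The 5 still-open variables draw from only 5 values {1, 2, 3, 4, 5}, so each is used; only s can be 2, hence s = 2.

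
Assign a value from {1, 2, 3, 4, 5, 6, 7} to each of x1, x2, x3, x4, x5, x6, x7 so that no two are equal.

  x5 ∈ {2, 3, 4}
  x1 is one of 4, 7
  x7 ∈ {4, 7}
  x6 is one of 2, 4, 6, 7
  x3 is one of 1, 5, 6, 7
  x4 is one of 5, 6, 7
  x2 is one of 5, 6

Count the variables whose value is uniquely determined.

Among the 7 variables, 1 fits only x3 (and all 7 values in {1, 2, 3, 4, 5, 6, 7} must be used), so x3 = 1.
The 6 still-open variables together cover exactly {2, 3, 4, 5, 6, 7} — 6 values for 6 variables — and 3 appears only in x5's list, so x5 = 3.
The 5 still-open variables together cover exactly {2, 4, 5, 6, 7} — 5 values for 5 variables — and 2 appears only in x6's list, so x6 = 2.
x1 and x7 share exactly the 2 values {4, 7}; by pigeonhole those values go to them, so strike 4, 7 from x4.
Determined: x3=1, x5=3, x6=2. The other variables each still have more than one consistent value. That makes 3.

3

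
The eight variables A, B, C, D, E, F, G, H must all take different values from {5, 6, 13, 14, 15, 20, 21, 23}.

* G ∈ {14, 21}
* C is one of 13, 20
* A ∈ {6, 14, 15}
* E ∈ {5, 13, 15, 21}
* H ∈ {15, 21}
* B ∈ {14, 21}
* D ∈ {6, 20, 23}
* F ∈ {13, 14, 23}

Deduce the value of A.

6

The 8 variables together cover exactly {5, 6, 13, 14, 15, 20, 21, 23} — 8 values for 8 variables — and 5 appears only in E's list, so E = 5.
B and G share exactly the 2 values {14, 21}; by pigeonhole those values go to them, so strike 14, 21 from A, F, H.
H's domain is down to {15}, so H = 15. Eliminate 15 elsewhere: A.
So A = 6.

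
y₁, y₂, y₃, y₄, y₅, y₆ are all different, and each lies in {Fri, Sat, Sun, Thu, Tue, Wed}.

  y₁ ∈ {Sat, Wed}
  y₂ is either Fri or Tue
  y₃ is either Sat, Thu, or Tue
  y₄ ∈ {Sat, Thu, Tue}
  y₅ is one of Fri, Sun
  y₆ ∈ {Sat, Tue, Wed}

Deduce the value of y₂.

Fri

The 6 variables together cover exactly {Fri, Sat, Sun, Thu, Tue, Wed} — 6 values for 6 variables — and Sun appears only in y₅'s list, so y₅ = Sun.
The 5 still-open variables draw from only 5 values {Fri, Sat, Thu, Tue, Wed}, so each is used; only y₂ can be Fri, hence y₂ = Fri.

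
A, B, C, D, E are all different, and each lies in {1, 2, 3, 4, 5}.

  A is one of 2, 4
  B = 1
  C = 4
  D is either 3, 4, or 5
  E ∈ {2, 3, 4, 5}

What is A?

B's domain is down to {1}, so B = 1.
C has just one choice, so C = 4. Remove 4 from A, D, E.
So A = 2.

2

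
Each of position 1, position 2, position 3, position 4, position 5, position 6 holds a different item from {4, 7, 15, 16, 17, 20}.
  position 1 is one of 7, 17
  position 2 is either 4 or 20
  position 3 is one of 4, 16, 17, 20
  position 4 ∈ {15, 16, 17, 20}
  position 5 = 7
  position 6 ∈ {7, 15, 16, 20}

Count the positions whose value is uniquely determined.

position 5 has just one choice, so position 5 = 7. Strike 7 from position 1, position 6.
position 1 must be 17 (only option left). Strike 17 from position 3, position 4.
Determined: position 1=17, position 5=7. The other positions each still have more than one consistent value. That makes 2.

2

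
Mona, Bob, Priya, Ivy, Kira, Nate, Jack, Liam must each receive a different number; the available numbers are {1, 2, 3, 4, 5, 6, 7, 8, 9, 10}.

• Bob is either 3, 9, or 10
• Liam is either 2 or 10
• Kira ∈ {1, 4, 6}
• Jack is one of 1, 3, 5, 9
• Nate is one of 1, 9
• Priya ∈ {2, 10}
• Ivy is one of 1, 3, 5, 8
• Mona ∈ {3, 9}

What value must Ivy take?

8

Priya and Liam between them cover only {2, 10} — a naked pair. Remove those values from Bob.
The 2 variables Mona and Bob are confined to {3, 9}, which locks those values in; drop them from Ivy, Nate, Jack.
That leaves Nate = 1. Remove 1 from Ivy, Kira, Jack.
That leaves Jack = 5. Eliminate 5 elsewhere: Ivy.
So Ivy = 8.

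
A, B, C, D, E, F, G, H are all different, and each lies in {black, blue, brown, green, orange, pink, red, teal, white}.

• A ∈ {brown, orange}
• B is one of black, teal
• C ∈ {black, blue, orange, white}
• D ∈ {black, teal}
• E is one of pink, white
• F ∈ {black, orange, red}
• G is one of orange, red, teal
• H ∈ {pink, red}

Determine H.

pink

The 8 variables together cover exactly {black, blue, brown, orange, pink, red, teal, white} — 8 values for 8 variables — and blue appears only in C's list, so C = blue.
The 7 still-open variables together cover exactly {black, brown, orange, pink, red, teal, white} — 7 values for 7 variables — and brown appears only in A's list, so A = brown.
The 6 still-open variables together cover exactly {black, orange, pink, red, teal, white} — 6 values for 6 variables — and white appears only in E's list, so E = white.
The 5 still-open variables draw from only 5 values {black, orange, pink, red, teal}, so each is used; only H can be pink, hence H = pink.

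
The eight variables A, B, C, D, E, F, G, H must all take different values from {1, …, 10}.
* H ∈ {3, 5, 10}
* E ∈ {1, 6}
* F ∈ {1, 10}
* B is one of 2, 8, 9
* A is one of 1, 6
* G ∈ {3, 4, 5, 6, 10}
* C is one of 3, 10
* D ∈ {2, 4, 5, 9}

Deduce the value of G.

The 2 variables A and E are confined to {1, 6}, which locks those values in; drop them from F, G.
F's domain is down to {10}, so F = 10. Strike 10 from C, G, H.
That leaves C = 3. Remove 3 from G, H.
H must be 5 (only option left). Strike 5 from D, G.
So G = 4.

4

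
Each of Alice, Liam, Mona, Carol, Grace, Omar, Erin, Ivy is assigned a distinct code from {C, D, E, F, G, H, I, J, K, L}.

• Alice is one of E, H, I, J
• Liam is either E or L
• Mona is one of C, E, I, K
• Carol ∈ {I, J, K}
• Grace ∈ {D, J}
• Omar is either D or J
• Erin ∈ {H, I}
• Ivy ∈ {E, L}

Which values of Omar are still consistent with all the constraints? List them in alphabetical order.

D, J

The 8 variables together cover exactly {C, D, E, H, I, J, K, L} — 8 values for 8 variables — and C appears only in Mona's list, so Mona = C.
The 7 still-open variables together cover exactly {D, E, H, I, J, K, L} — 7 values for 7 variables — and K appears only in Carol's list, so Carol = K.
The 2 variables Liam and Ivy are confined to {E, L}, which locks those values in; drop them from Alice.
Grace and Omar share exactly the 2 values {D, J}; by pigeonhole those values go to them, so strike D, J from Alice.
No further eliminations apply; Omar can still be any of D, J.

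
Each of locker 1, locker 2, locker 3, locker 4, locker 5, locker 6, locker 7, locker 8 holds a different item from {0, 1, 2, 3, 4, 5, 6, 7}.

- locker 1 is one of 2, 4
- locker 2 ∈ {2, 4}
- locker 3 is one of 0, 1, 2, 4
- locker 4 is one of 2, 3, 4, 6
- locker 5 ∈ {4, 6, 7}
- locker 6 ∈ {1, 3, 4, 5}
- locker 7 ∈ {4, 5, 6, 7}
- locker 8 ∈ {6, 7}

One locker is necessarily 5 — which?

locker 7

Among the 8 variables, 0 fits only locker 3 (and all 8 values in {0, 1, 2, 3, 4, 5, 6, 7} must be used), so locker 3 = 0.
The 7 still-open variables draw from only 7 values {1, 2, 3, 4, 5, 6, 7}, so each is used; only locker 6 can be 1, hence locker 6 = 1.
Among the 6 still-open variables, 3 fits only locker 4 (and all 6 values in {2, 3, 4, 5, 6, 7} must be used), so locker 4 = 3.
The 5 still-open variables draw from only 5 values {2, 4, 5, 6, 7}, so each is used; only locker 7 can be 5, hence locker 7 = 5.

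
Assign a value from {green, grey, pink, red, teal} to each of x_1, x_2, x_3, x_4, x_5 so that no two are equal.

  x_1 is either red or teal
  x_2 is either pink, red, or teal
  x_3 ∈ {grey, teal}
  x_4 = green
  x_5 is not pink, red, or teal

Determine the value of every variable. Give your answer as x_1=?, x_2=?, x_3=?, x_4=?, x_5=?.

x_1=red, x_2=pink, x_3=teal, x_4=green, x_5=grey

x_4 must be green (only option left). Strike green from x_5.
x_5 must be grey (only option left). Remove grey from x_3.
x_3 must be teal (only option left). Eliminate teal elsewhere: x_1, x_2.
That leaves x_1 = red. Remove red from x_2.
That leaves x_2 = pink.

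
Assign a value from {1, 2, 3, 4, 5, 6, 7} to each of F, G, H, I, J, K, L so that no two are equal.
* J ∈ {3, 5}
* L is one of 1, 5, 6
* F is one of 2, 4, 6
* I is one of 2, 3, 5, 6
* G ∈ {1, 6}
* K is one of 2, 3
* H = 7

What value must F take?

H has just one choice, so H = 7.
The 6 still-open variables together cover exactly {1, 2, 3, 4, 5, 6} — 6 values for 6 variables — and 4 appears only in F's list, so F = 4.

4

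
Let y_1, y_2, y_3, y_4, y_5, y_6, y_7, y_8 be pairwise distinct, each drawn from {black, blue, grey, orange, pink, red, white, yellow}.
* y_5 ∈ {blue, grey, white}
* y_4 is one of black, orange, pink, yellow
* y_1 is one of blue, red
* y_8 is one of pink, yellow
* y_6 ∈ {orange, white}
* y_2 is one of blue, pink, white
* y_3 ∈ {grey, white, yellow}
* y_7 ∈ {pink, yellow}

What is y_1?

Among the 8 variables, black fits only y_4 (and all 8 values in {black, blue, grey, orange, pink, red, white, yellow} must be used), so y_4 = black.
The 7 still-open variables together cover exactly {blue, grey, orange, pink, red, white, yellow} — 7 values for 7 variables — and orange appears only in y_6's list, so y_6 = orange.
The 6 still-open variables together cover exactly {blue, grey, pink, red, white, yellow} — 6 values for 6 variables — and red appears only in y_1's list, so y_1 = red.

red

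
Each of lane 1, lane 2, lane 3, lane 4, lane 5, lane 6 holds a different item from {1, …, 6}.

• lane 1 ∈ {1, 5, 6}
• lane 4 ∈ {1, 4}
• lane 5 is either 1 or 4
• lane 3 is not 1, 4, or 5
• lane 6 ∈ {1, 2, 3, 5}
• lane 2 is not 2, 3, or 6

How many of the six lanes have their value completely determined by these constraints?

2

lane 4 and lane 5 between them cover only {1, 4} — a naked pair. Remove those values from lane 1, lane 2, lane 6.
That leaves lane 2 = 5. Strike 5 from lane 1, lane 6.
lane 1 must be 6 (only option left). So lane 3 can't be 6.
Determined: lane 1=6, lane 2=5. The other lanes each still have more than one consistent value. That makes 2.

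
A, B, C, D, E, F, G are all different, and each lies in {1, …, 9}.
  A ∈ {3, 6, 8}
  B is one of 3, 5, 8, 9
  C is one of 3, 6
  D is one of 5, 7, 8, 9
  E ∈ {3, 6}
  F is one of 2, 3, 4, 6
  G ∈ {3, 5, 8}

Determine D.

7

C and E between them cover only {3, 6} — a naked pair. Remove those values from A, B, F, G.
A has just one choice, so A = 8. Strike 8 from B, D, G.
G has just one choice, so G = 5. Eliminate 5 elsewhere: B, D.
That leaves B = 9. Remove 9 from D.
So D = 7.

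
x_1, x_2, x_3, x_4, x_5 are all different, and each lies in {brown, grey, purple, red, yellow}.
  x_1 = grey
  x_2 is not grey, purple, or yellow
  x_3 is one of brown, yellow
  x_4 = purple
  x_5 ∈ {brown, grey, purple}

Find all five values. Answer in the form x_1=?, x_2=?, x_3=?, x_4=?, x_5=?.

x_1=grey, x_2=red, x_3=yellow, x_4=purple, x_5=brown

x_1 must be grey (only option left). Strike grey from x_5.
x_4's domain is down to {purple}, so x_4 = purple. So x_5 can't be purple.
x_5 has just one choice, so x_5 = brown. Remove brown from x_2, x_3.
x_2's domain is down to {red}, so x_2 = red.
x_3's domain is down to {yellow}, so x_3 = yellow.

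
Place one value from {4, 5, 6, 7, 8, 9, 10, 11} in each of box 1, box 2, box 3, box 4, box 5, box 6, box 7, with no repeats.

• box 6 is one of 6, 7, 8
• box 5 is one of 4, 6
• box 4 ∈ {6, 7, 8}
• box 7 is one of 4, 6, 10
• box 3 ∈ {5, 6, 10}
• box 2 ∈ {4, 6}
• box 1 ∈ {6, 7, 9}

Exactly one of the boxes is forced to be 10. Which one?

The 7 variables together cover exactly {4, 5, 6, 7, 8, 9, 10} — 7 values for 7 variables — and 5 appears only in box 3's list, so box 3 = 5.
Among the 6 still-open variables, 9 fits only box 1 (and all 6 values in {4, 6, 7, 8, 9, 10} must be used), so box 1 = 9.
Among the 5 still-open variables, 10 fits only box 7 (and all 5 values in {4, 6, 7, 8, 10} must be used), so box 7 = 10.

box 7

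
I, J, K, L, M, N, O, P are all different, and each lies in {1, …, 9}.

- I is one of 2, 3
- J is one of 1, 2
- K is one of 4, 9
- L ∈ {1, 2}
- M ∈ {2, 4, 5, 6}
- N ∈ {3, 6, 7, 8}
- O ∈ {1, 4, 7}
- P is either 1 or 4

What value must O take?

J and L between them cover only {1, 2} — a naked pair. Remove those values from I, M, O, P.
That leaves I = 3. Strike 3 from N.
That leaves P = 4. So K, M, O can't be 4.
So O = 7.

7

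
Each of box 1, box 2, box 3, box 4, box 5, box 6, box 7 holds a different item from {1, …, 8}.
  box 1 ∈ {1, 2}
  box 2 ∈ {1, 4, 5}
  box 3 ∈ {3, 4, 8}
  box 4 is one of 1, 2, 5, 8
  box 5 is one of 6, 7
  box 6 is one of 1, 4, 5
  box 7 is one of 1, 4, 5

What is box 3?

3

The 3 variables box 2, box 6, box 7 are confined to {1, 4, 5}, which locks those values in; drop them from box 1, box 3, box 4.
box 1 has just one choice, so box 1 = 2. So box 4 can't be 2.
box 4's domain is down to {8}, so box 4 = 8. Eliminate 8 elsewhere: box 3.
So box 3 = 3.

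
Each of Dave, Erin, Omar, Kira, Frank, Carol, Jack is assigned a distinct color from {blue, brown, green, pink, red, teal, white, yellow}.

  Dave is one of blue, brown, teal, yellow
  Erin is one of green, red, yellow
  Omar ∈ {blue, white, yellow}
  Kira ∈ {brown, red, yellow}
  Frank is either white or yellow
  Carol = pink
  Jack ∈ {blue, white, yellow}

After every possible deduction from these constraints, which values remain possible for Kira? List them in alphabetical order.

Carol's domain is down to {pink}, so Carol = pink.
Omar, Frank, Jack share exactly the 3 values {blue, white, yellow}; by pigeonhole those values go to them, so strike blue, white, yellow from Dave, Erin, Kira.
No further eliminations apply; Kira can still be any of brown, red.

brown, red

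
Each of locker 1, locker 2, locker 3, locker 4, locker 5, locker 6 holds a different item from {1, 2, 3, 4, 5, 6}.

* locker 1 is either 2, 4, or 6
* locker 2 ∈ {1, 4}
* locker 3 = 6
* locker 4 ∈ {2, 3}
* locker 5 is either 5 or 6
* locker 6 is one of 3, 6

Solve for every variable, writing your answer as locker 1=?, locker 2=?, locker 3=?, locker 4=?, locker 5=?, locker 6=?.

locker 3's domain is down to {6}, so locker 3 = 6. Strike 6 from locker 1, locker 5, locker 6.
That leaves locker 5 = 5.
locker 6 has just one choice, so locker 6 = 3. Eliminate 3 elsewhere: locker 4.
locker 4 has just one choice, so locker 4 = 2. Remove 2 from locker 1.
locker 1 has just one choice, so locker 1 = 4. So locker 2 can't be 4.
That leaves locker 2 = 1.

locker 1=4, locker 2=1, locker 3=6, locker 4=2, locker 5=5, locker 6=3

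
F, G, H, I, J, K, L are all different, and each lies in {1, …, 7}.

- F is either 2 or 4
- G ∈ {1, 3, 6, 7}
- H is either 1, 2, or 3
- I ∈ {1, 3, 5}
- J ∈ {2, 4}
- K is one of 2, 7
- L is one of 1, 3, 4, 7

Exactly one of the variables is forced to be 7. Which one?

K

The 7 variables draw from only 7 values {1, 2, 3, 4, 5, 6, 7}, so each is used; only I can be 5, hence I = 5.
The 6 still-open variables together cover exactly {1, 2, 3, 4, 6, 7} — 6 values for 6 variables — and 6 appears only in G's list, so G = 6.
F and J share exactly the 2 values {2, 4}; by pigeonhole those values go to them, so strike 2, 4 from H, K, L.
So 7 goes to K.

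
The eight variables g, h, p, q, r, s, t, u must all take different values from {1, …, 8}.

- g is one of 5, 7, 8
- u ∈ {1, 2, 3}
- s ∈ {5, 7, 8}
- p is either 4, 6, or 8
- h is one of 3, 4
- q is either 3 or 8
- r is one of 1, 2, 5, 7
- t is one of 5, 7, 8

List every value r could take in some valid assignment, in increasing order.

The 8 variables together cover exactly {1, 2, 3, 4, 5, 6, 7, 8} — 8 values for 8 variables — and 6 appears only in p's list, so p = 6.
Among the 7 still-open variables, 4 fits only h (and all 7 values in {1, 2, 3, 4, 5, 7, 8} must be used), so h = 4.
g, s, t between them cover only {5, 7, 8} — a naked triple. Remove those values from q, r.
q must be 3 (only option left). Strike 3 from u.
No further eliminations apply; r can still be any of 1, 2.

1, 2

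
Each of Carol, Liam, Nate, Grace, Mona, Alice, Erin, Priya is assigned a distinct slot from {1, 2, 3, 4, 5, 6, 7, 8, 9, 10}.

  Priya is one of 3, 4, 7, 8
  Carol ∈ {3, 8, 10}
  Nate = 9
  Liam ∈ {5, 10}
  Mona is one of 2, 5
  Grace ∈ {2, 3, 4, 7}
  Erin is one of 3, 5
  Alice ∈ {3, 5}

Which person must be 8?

Nate's domain is down to {9}, so Nate = 9.
The 2 variables Alice and Erin are confined to {3, 5}, which locks those values in; drop them from Carol, Liam, Grace, Mona, Priya.
Liam has just one choice, so Liam = 10. So Carol can't be 10.
So 8 goes to Carol.

Carol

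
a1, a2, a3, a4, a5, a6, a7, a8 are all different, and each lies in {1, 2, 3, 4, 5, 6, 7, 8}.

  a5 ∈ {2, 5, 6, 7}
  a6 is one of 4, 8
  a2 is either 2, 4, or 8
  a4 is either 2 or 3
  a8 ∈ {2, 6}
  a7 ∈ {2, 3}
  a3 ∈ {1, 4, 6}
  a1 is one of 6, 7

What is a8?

6

The 8 variables together cover exactly {1, 2, 3, 4, 5, 6, 7, 8} — 8 values for 8 variables — and 1 appears only in a3's list, so a3 = 1.
The 7 still-open variables together cover exactly {2, 3, 4, 5, 6, 7, 8} — 7 values for 7 variables — and 5 appears only in a5's list, so a5 = 5.
Among the 6 still-open variables, 7 fits only a1 (and all 6 values in {2, 3, 4, 6, 7, 8} must be used), so a1 = 7.
Among the 5 still-open variables, 6 fits only a8 (and all 5 values in {2, 3, 4, 6, 8} must be used), so a8 = 6.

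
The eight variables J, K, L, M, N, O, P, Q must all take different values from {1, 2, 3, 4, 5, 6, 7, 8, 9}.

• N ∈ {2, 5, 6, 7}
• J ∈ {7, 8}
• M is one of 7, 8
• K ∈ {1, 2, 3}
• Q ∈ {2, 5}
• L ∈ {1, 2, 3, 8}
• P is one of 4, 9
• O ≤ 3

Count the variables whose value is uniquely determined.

2

J and M share exactly the 2 values {7, 8}; by pigeonhole those values go to them, so strike 7, 8 from L, N.
K, L, O between them cover only {1, 2, 3} — a naked triple. Remove those values from N, Q.
Q has just one choice, so Q = 5. Remove 5 from N.
N must be 6 (only option left).
Determined: N=6, Q=5. The other variables each still have more than one consistent value. That makes 2.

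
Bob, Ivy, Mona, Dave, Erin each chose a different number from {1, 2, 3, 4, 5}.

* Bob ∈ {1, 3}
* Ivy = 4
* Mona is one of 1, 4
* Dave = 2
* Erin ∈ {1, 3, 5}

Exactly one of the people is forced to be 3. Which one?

Bob

Ivy must be 4 (only option left). Remove 4 from Mona.
Mona must be 1 (only option left). So Bob, Erin can't be 1.
So 3 goes to Bob.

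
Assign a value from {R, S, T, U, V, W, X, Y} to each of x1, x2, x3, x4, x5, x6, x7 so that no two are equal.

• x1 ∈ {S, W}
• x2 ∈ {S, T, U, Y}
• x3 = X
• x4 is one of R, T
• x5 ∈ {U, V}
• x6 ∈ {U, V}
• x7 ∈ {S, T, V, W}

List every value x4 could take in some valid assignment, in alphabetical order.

x3's domain is down to {X}, so x3 = X.
x5 and x6 share exactly the 2 values {U, V}; by pigeonhole those values go to them, so strike U, V from x2, x7.
No further eliminations apply; x4 can still be any of R, T.

R, T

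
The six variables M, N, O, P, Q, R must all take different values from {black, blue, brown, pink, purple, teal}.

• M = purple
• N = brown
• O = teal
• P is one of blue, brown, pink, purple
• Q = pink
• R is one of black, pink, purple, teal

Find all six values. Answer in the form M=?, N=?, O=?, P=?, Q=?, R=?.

M=purple, N=brown, O=teal, P=blue, Q=pink, R=black

M has just one choice, so M = purple. Eliminate purple elsewhere: P, R.
N must be brown (only option left). Strike brown from P.
O has just one choice, so O = teal. Strike teal from R.
That leaves Q = pink. Strike pink from P, R.
R's domain is down to {black}, so R = black.
P has just one choice, so P = blue.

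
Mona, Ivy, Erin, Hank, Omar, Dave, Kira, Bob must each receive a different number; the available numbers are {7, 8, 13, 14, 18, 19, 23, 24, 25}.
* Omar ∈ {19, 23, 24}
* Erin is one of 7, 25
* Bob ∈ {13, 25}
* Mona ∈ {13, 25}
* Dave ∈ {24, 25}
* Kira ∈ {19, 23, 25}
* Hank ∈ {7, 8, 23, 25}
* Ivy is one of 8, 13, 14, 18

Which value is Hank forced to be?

Mona and Bob between them cover only {13, 25} — a naked pair. Remove those values from Ivy, Erin, Hank, Dave, Kira.
Erin must be 7 (only option left). Remove 7 from Hank.
Dave has just one choice, so Dave = 24. Remove 24 from Omar.
Omar and Kira between them cover only {19, 23} — a naked pair. Remove those values from Hank.
So Hank = 8.

8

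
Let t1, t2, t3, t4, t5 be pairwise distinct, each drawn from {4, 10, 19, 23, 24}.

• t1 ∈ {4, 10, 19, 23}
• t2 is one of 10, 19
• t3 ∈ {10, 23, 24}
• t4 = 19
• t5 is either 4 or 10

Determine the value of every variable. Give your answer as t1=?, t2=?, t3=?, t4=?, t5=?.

t1=23, t2=10, t3=24, t4=19, t5=4

t4's domain is down to {19}, so t4 = 19. Remove 19 from t1, t2.
t2 has just one choice, so t2 = 10. Remove 10 from t1, t3, t5.
That leaves t5 = 4. Strike 4 from t1.
t1's domain is down to {23}, so t1 = 23. Strike 23 from t3.
t3's domain is down to {24}, so t3 = 24.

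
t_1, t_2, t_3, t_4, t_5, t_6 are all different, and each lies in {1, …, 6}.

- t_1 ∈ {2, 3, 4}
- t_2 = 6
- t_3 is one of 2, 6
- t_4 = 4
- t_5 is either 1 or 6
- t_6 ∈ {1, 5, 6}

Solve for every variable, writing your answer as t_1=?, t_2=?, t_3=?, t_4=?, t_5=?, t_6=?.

t_1=3, t_2=6, t_3=2, t_4=4, t_5=1, t_6=5

t_2's domain is down to {6}, so t_2 = 6. So t_3, t_5, t_6 can't be 6.
t_3's domain is down to {2}, so t_3 = 2. So t_1 can't be 2.
That leaves t_4 = 4. Eliminate 4 elsewhere: t_1.
t_5's domain is down to {1}, so t_5 = 1. Eliminate 1 elsewhere: t_6.
That leaves t_6 = 5.
t_1 must be 3 (only option left).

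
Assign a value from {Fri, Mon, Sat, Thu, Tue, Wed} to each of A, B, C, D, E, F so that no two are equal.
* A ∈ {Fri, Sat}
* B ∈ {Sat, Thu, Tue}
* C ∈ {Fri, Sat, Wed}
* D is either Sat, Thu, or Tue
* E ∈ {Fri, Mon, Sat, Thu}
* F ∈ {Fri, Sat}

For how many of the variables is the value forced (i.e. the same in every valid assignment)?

2

Among the 6 variables, Mon fits only E (and all 6 values in {Fri, Mon, Sat, Thu, Tue, Wed} must be used), so E = Mon.
Among the 5 still-open variables, Wed fits only C (and all 5 values in {Fri, Sat, Thu, Tue, Wed} must be used), so C = Wed.
A and F share exactly the 2 values {Fri, Sat}; by pigeonhole those values go to them, so strike Fri, Sat from B, D.
Determined: C=Wed, E=Mon. The other variables each still have more than one consistent value. That makes 2.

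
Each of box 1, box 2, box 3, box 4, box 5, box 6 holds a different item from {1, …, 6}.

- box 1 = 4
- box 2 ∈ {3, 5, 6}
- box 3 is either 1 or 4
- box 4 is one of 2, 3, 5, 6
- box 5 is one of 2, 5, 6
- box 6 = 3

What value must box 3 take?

box 1's domain is down to {4}, so box 1 = 4. Eliminate 4 elsewhere: box 3.
So box 3 = 1.

1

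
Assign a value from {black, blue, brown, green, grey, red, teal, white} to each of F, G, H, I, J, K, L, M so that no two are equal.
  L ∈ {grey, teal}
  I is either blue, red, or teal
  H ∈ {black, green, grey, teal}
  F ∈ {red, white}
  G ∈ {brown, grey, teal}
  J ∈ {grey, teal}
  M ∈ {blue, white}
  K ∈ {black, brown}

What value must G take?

brown

Among the 8 variables, green fits only H (and all 8 values in {black, blue, brown, green, grey, red, teal, white} must be used), so H = green.
The 7 still-open variables together cover exactly {black, blue, brown, grey, red, teal, white} — 7 values for 7 variables — and black appears only in K's list, so K = black.
Among the 6 still-open variables, brown fits only G (and all 6 values in {blue, brown, grey, red, teal, white} must be used), so G = brown.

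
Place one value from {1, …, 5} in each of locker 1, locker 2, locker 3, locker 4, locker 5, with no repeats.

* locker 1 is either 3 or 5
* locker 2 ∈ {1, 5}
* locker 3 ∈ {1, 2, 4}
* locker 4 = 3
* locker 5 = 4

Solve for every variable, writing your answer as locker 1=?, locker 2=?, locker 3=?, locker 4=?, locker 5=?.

locker 4's domain is down to {3}, so locker 4 = 3. Eliminate 3 elsewhere: locker 1.
That leaves locker 5 = 4. So locker 3 can't be 4.
locker 1 has just one choice, so locker 1 = 5. Eliminate 5 elsewhere: locker 2.
locker 2's domain is down to {1}, so locker 2 = 1. Strike 1 from locker 3.
locker 3 has just one choice, so locker 3 = 2.

locker 1=5, locker 2=1, locker 3=2, locker 4=3, locker 5=4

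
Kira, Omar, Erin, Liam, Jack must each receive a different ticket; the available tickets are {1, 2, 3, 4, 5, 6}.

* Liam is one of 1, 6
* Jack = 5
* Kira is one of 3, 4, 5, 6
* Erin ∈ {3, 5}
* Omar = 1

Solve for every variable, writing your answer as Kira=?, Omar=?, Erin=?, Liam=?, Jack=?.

Kira=4, Omar=1, Erin=3, Liam=6, Jack=5

Omar must be 1 (only option left). Strike 1 from Liam.
Liam must be 6 (only option left). Strike 6 from Kira.
Jack must be 5 (only option left). Remove 5 from Kira, Erin.
Erin has just one choice, so Erin = 3. Strike 3 from Kira.
Kira has just one choice, so Kira = 4.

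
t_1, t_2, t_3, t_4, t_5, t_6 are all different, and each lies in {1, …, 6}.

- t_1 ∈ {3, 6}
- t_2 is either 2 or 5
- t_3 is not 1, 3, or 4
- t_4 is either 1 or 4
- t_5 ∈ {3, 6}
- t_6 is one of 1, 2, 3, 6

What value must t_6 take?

The 6 variables draw from only 6 values {1, 2, 3, 4, 5, 6}, so each is used; only t_4 can be 4, hence t_4 = 4.
Among the 5 still-open variables, 1 fits only t_6 (and all 5 values in {1, 2, 3, 5, 6} must be used), so t_6 = 1.

1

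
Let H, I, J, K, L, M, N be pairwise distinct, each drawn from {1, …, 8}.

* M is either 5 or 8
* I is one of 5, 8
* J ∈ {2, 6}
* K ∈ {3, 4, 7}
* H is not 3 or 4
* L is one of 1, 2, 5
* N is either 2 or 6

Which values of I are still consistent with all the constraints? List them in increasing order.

5, 8

I and M share exactly the 2 values {5, 8}; by pigeonhole those values go to them, so strike 5, 8 from H, L.
J and N share exactly the 2 values {2, 6}; by pigeonhole those values go to them, so strike 2, 6 from H, L.
L must be 1 (only option left). So H can't be 1.
H has just one choice, so H = 7. Strike 7 from K.
No further eliminations apply; I can still be any of 5, 8.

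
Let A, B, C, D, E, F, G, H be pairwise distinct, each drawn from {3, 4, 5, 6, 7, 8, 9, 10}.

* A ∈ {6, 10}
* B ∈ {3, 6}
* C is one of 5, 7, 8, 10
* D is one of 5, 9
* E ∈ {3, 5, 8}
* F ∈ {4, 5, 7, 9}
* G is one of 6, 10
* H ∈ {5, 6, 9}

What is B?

The 8 variables draw from only 8 values {3, 4, 5, 6, 7, 8, 9, 10}, so each is used; only F can be 4, hence F = 4.
Among the 7 still-open variables, 7 fits only C (and all 7 values in {3, 5, 6, 7, 8, 9, 10} must be used), so C = 7.
The 6 still-open variables draw from only 6 values {3, 5, 6, 8, 9, 10}, so each is used; only E can be 8, hence E = 8.
Among the 5 still-open variables, 3 fits only B (and all 5 values in {3, 5, 6, 9, 10} must be used), so B = 3.

3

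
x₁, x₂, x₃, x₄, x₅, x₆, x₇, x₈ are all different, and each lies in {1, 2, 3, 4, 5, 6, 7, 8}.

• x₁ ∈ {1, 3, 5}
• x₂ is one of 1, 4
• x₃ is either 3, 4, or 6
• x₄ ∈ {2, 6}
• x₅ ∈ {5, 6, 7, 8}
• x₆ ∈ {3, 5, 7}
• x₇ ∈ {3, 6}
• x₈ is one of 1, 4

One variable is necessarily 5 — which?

Among the 8 variables, 2 fits only x₄ (and all 8 values in {1, 2, 3, 4, 5, 6, 7, 8} must be used), so x₄ = 2.
The 7 still-open variables draw from only 7 values {1, 3, 4, 5, 6, 7, 8}, so each is used; only x₅ can be 8, hence x₅ = 8.
Among the 6 still-open variables, 7 fits only x₆ (and all 6 values in {1, 3, 4, 5, 6, 7} must be used), so x₆ = 7.
The 5 still-open variables draw from only 5 values {1, 3, 4, 5, 6}, so each is used; only x₁ can be 5, hence x₁ = 5.

x₁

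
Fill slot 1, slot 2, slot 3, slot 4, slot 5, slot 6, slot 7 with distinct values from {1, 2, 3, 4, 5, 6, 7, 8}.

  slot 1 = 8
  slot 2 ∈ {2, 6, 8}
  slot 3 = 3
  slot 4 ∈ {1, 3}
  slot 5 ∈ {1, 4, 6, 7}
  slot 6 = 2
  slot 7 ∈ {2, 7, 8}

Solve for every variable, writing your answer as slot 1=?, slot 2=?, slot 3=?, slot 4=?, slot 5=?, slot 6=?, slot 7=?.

slot 1 must be 8 (only option left). Strike 8 from slot 2, slot 7.
That leaves slot 3 = 3. Strike 3 from slot 4.
That leaves slot 4 = 1. So slot 5 can't be 1.
slot 6 has just one choice, so slot 6 = 2. Remove 2 from slot 2, slot 7.
slot 7 has just one choice, so slot 7 = 7. Strike 7 from slot 5.
slot 2 has just one choice, so slot 2 = 6. So slot 5 can't be 6.
slot 5 must be 4 (only option left).

slot 1=8, slot 2=6, slot 3=3, slot 4=1, slot 5=4, slot 6=2, slot 7=7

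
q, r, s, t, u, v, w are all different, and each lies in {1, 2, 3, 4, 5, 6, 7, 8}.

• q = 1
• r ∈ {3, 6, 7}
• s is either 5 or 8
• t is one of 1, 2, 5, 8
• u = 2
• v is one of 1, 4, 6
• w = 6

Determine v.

q must be 1 (only option left). Remove 1 from t, v.
u has just one choice, so u = 2. Strike 2 from t.
That leaves w = 6. So r, v can't be 6.
So v = 4.

4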